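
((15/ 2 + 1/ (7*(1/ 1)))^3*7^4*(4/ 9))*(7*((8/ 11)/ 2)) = 120054214/ 99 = 1212668.83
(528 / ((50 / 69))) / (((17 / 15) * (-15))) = -18216 / 425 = -42.86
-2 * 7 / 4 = -7 / 2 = -3.50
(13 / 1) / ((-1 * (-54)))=13 / 54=0.24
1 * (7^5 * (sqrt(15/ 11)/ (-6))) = -3271.06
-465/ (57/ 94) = -14570/ 19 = -766.84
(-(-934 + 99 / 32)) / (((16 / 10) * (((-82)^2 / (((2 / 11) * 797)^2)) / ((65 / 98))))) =6149728292825 / 5102924288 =1205.14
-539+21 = -518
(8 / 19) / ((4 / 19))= 2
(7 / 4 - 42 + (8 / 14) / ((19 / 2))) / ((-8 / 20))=106905 / 1064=100.47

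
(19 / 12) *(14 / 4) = 5.54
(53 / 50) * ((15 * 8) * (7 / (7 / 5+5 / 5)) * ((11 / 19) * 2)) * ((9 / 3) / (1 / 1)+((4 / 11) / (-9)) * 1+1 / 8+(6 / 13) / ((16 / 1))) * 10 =29731940 / 2223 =13374.69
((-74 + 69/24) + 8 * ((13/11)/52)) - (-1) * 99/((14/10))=-141/616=-0.23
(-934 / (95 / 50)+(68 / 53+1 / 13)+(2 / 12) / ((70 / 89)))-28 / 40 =-539603119 / 1099644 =-490.71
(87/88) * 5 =435/88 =4.94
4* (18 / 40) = 9 / 5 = 1.80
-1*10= -10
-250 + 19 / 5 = -1231 / 5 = -246.20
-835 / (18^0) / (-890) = 167 / 178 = 0.94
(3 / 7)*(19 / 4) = 57 / 28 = 2.04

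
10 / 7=1.43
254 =254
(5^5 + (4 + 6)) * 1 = 3135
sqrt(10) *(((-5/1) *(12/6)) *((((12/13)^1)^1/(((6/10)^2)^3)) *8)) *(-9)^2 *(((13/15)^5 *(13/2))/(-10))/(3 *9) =29703440 *sqrt(10)/19683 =4772.17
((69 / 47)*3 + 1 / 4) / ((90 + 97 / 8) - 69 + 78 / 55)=96250 / 714353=0.13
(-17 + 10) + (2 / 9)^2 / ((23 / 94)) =-12665 / 1863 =-6.80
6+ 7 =13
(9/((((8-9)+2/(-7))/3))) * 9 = -189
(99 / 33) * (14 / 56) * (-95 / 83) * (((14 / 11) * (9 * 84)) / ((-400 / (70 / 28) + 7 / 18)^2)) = -244331640 / 7536019777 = -0.03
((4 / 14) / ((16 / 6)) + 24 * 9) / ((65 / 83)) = 502233 / 1820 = 275.95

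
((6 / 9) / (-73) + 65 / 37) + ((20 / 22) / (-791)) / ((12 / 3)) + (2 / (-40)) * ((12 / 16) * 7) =8374980017 / 5640336240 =1.48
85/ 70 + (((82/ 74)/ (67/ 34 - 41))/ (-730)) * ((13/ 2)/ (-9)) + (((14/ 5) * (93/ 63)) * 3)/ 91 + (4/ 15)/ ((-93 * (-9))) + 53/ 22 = 67746389205179/ 18017987981994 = 3.76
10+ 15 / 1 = 25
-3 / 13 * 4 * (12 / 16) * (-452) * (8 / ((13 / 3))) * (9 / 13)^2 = 7908192 / 28561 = 276.89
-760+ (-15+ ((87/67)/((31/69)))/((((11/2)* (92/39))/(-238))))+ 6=-18780644/22847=-822.02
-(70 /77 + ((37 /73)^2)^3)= -1541565253389 /1664676489179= -0.93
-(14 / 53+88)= -4678 / 53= -88.26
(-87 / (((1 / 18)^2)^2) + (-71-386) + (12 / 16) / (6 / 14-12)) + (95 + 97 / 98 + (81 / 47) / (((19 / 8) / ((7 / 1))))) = -43161596029397 / 4725756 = -9133268.00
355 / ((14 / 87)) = 30885 / 14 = 2206.07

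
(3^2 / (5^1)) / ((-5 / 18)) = -162 / 25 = -6.48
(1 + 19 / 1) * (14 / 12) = 70 / 3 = 23.33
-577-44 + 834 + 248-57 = 404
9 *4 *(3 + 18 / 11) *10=18360 / 11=1669.09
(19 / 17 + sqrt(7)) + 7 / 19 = 480 / 323 + sqrt(7) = 4.13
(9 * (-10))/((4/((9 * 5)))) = -1012.50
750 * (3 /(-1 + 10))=250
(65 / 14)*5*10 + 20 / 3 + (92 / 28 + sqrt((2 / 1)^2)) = 5126 / 21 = 244.10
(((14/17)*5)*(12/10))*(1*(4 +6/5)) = 2184/85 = 25.69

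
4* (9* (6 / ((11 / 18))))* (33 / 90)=648 / 5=129.60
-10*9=-90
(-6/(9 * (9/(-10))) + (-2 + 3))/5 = 47/135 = 0.35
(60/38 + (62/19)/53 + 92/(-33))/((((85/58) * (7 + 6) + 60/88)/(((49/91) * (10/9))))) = -15479968/445002363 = -0.03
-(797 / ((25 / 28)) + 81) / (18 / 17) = -413797 / 450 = -919.55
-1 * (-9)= 9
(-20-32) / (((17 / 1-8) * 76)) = -13 / 171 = -0.08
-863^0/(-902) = 1/902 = 0.00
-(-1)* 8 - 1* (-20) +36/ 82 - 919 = -36513/ 41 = -890.56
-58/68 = -29/34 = -0.85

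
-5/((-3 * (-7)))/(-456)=5/9576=0.00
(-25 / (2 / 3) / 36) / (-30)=5 / 144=0.03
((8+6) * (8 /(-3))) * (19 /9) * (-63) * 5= 74480 /3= 24826.67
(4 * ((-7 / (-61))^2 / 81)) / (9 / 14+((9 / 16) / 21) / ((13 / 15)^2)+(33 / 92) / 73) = 0.00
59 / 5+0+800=4059 / 5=811.80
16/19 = 0.84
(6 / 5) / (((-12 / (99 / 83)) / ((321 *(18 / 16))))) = -286011 / 6640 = -43.07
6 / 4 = 1.50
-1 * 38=-38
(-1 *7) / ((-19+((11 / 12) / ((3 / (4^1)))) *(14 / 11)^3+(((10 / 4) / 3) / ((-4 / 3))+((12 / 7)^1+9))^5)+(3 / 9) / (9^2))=-113352164868096 / 1692643248372514727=-0.00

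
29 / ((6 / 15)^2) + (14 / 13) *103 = 15193 / 52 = 292.17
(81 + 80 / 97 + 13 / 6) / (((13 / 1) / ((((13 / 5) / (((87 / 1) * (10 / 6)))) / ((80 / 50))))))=48883 / 675120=0.07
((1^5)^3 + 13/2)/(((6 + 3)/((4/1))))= 10/3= 3.33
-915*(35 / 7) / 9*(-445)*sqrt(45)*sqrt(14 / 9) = 678625*sqrt(70) / 3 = 1892594.70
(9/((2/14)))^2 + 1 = 3970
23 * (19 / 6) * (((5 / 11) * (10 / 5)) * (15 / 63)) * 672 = 349600 / 33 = 10593.94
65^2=4225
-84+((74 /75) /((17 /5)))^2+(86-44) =-2725574 /65025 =-41.92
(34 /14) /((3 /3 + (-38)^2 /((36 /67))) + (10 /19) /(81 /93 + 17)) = 47367 /52436153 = 0.00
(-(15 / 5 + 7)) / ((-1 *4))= 5 / 2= 2.50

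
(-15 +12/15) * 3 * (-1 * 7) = 1491/5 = 298.20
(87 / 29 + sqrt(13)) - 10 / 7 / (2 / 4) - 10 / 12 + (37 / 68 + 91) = sqrt(13) + 129739 / 1428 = 94.46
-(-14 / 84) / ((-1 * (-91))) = 1 / 546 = 0.00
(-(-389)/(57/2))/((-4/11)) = -4279/114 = -37.54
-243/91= -2.67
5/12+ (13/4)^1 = 11/3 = 3.67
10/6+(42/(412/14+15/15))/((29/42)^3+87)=2318647847/1378119585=1.68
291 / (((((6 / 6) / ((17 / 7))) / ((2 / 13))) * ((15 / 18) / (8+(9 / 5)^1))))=415548 / 325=1278.61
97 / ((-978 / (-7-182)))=6111 / 326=18.75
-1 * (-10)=10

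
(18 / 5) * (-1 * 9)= -162 / 5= -32.40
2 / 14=1 / 7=0.14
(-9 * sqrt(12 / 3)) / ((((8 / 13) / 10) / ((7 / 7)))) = -585 / 2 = -292.50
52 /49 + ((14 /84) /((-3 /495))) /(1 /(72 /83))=-92704 /4067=-22.79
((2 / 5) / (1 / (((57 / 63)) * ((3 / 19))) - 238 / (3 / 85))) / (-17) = 6 / 1717765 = 0.00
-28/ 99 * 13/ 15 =-364/ 1485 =-0.25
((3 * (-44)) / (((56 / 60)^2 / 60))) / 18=-24750 / 49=-505.10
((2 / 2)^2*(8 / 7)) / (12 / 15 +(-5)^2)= 40 / 903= 0.04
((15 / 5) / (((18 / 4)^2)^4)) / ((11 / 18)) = 512 / 17537553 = 0.00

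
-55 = -55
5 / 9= 0.56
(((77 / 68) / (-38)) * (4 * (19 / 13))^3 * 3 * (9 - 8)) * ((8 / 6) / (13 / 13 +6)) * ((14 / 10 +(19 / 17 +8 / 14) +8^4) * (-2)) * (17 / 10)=309923270976 / 6536075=47417.34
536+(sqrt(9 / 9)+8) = 545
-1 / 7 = -0.14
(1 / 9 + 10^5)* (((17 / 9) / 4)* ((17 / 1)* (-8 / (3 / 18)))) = -1040401156 / 27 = -38533376.15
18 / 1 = 18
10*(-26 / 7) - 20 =-400 / 7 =-57.14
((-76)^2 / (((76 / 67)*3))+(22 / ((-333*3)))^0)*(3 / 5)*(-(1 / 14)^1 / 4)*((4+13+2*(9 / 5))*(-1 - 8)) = 944613 / 280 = 3373.62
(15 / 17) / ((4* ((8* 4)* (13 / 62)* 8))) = 465 / 113152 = 0.00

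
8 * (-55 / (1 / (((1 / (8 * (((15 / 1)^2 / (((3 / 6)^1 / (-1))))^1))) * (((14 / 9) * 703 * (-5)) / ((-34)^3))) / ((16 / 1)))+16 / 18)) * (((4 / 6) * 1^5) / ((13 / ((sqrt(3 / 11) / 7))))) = 21090 * sqrt(33) / 29798656667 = 0.00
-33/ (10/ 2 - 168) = 33/ 163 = 0.20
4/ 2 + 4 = 6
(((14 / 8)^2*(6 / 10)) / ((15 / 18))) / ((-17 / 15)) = -1323 / 680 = -1.95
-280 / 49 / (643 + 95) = -20 / 2583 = -0.01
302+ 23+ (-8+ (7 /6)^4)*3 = 132433 /432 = 306.56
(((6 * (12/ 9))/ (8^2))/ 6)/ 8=1/ 384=0.00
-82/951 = -0.09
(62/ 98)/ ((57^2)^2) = 0.00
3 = 3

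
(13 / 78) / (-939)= -1 / 5634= -0.00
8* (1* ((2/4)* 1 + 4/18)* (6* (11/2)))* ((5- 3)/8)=143/3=47.67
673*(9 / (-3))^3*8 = -145368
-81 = -81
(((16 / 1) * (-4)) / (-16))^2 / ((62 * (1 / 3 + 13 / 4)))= 96 / 1333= 0.07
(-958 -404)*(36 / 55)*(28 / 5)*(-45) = 224655.71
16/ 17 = 0.94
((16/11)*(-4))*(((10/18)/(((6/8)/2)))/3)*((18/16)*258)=-27520/33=-833.94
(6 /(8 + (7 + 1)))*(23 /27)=23 /72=0.32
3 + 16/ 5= 31/ 5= 6.20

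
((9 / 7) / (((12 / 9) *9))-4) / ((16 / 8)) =-109 / 56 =-1.95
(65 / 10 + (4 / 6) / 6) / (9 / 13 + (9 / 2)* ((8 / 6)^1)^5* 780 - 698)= 1547 / 3297950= 0.00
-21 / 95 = -0.22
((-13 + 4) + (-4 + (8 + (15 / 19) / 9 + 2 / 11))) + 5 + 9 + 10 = 12082 / 627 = 19.27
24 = 24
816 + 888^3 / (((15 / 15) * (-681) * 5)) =-232482864 / 1135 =-204830.72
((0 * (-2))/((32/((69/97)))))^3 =0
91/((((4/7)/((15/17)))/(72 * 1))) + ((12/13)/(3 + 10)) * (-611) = 2226282/221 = 10073.67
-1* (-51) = 51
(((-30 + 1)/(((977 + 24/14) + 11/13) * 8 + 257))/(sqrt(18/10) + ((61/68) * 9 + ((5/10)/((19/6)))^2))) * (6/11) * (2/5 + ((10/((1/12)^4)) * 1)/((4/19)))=-203.92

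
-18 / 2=-9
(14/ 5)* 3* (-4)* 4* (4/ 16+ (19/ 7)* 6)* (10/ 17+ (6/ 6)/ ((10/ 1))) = -650052/ 425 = -1529.53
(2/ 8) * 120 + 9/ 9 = 31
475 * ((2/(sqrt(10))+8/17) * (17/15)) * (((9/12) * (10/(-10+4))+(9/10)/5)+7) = 3521.27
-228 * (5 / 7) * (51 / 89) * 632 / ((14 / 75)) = -1377918000 / 4361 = -315963.77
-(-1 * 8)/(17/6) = 48/17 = 2.82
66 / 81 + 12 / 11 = 566 / 297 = 1.91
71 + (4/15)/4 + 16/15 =1082/15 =72.13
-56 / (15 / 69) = -257.60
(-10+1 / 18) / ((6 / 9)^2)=-179 / 8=-22.38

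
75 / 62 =1.21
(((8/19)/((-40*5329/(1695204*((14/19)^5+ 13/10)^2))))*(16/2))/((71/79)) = -378010853762669542627128/5509392233308905327625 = -68.61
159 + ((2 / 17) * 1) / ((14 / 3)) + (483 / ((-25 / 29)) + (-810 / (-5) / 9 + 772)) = 388.75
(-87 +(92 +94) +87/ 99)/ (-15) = -3296/ 495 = -6.66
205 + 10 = 215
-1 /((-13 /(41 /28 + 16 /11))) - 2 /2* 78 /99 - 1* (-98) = 1170409 /12012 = 97.44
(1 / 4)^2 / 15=1 / 240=0.00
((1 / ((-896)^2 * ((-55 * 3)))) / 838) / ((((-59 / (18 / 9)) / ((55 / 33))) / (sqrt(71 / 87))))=sqrt(6177) / 170937166675968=0.00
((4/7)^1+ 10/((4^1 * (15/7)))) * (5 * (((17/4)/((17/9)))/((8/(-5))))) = -5475/448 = -12.22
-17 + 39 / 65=-82 / 5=-16.40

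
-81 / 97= -0.84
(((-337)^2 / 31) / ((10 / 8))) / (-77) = -38.06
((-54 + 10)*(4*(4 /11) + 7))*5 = -1860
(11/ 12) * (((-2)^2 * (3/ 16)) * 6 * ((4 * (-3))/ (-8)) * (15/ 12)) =495/ 64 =7.73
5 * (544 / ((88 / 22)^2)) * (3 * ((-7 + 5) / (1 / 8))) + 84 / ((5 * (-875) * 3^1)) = -5100004 / 625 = -8160.01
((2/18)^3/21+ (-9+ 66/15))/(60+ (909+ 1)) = -176051/37124325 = -0.00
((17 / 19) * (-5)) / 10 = -17 / 38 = -0.45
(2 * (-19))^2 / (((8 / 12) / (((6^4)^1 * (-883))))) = -2478701088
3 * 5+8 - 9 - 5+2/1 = 11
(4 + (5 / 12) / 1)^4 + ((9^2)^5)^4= 3064963886735877065882301446839564066944817 / 20736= 147808829414345923316083200000000000000.00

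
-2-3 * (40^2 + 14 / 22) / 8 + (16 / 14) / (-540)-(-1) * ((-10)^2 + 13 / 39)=-41738621 / 83160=-501.91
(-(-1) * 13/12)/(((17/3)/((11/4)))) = 143/272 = 0.53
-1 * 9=-9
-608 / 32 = -19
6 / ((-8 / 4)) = -3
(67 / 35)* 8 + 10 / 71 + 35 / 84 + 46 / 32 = 2064653 / 119280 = 17.31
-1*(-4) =4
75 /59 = 1.27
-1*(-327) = 327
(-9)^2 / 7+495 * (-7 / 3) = -8004 / 7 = -1143.43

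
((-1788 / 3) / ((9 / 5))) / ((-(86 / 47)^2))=1645705 / 16641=98.89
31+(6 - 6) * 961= 31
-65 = -65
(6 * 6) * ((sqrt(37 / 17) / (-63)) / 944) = -sqrt(629) / 28084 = -0.00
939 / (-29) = -939 / 29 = -32.38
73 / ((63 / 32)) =2336 / 63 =37.08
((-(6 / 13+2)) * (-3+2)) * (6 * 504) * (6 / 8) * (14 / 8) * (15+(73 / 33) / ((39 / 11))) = 152643.41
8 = 8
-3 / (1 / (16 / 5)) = -48 / 5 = -9.60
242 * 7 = 1694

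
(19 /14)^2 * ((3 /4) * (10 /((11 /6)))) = 16245 /2156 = 7.53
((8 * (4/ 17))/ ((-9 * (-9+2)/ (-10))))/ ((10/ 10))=-320/ 1071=-0.30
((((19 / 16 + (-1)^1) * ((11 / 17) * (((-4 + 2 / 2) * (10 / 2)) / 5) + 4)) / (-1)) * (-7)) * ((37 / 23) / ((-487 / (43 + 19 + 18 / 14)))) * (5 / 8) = -8605275 / 24373376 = -0.35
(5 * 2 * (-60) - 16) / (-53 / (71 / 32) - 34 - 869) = 43736 / 65809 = 0.66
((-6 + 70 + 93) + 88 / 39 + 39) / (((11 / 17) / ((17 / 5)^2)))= 37987316 / 10725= 3541.94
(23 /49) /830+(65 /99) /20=268909 /8052660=0.03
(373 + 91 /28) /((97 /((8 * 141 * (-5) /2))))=-1061025 /97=-10938.40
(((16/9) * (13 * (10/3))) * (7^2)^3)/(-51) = -244709920/1377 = -177712.36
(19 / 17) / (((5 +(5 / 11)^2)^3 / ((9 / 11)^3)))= 25289 / 5831000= 0.00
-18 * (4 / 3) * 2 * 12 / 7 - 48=-912 / 7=-130.29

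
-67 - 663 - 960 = -1690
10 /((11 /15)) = 150 /11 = 13.64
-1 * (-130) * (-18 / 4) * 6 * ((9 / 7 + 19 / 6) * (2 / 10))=-21879 / 7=-3125.57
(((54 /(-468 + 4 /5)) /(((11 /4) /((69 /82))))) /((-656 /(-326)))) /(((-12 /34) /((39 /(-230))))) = -0.01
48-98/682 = 16319/341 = 47.86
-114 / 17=-6.71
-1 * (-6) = 6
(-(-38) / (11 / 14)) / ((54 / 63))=1862 / 33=56.42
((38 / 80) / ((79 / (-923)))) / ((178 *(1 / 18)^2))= -1420497 / 140620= -10.10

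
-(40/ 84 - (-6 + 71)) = 1355/ 21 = 64.52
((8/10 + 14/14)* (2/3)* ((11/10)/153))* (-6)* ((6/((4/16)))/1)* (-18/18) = 1.24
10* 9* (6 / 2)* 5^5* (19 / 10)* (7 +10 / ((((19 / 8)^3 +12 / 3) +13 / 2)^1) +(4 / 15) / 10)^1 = 29206137375 / 2447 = 11935487.28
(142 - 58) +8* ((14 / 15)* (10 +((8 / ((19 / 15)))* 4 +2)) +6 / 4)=35552 / 95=374.23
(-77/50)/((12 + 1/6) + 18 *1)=-231/4525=-0.05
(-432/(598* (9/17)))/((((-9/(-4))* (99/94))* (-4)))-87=-7713077/88803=-86.86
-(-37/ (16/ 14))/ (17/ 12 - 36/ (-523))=406371/ 18646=21.79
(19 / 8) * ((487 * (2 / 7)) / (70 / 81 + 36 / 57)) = 14240367 / 64456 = 220.93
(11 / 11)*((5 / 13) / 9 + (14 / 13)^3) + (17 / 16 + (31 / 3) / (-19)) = 10882007 / 6010992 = 1.81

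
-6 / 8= -3 / 4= -0.75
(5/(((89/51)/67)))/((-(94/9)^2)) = -1383885/786404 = -1.76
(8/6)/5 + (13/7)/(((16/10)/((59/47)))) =68053/39480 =1.72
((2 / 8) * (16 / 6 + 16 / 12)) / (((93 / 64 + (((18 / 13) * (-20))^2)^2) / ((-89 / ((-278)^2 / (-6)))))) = 81341728 / 6923080730319511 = 0.00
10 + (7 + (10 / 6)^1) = 56 / 3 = 18.67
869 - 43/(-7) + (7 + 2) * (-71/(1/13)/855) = 575509/665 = 865.43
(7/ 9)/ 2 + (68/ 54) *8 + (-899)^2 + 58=43646551/ 54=808269.46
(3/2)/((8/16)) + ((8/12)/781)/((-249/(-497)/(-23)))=24329/8217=2.96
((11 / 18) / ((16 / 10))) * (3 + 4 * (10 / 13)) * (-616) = -334565 / 234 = -1429.76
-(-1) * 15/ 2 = 15/ 2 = 7.50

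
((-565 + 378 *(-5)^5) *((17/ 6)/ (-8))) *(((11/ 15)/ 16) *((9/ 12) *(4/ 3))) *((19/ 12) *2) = 839797739/ 13824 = 60749.26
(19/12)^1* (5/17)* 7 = 665/204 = 3.26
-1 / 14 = -0.07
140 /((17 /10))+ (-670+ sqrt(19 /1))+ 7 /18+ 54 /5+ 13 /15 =-176131 /306+ sqrt(19) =-571.23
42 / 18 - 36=-101 / 3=-33.67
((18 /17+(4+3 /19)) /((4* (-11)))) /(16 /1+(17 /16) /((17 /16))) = -0.01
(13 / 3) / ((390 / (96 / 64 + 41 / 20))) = 71 / 1800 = 0.04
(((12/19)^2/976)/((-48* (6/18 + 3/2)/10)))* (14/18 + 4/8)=-115/1937848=-0.00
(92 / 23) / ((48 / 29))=29 / 12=2.42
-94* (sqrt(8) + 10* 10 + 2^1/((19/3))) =-179164/19 - 188* sqrt(2) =-9695.56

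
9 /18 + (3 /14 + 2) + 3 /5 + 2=186 /35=5.31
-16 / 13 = -1.23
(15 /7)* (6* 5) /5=90 /7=12.86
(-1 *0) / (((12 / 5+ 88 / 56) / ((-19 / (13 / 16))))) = 0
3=3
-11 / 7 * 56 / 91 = -88 / 91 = -0.97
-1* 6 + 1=-5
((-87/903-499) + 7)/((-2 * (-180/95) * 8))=-2814299/173376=-16.23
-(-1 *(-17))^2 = -289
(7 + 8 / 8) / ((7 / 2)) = 16 / 7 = 2.29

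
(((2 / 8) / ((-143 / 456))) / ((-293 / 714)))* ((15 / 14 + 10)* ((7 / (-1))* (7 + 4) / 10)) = -630819 / 3809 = -165.61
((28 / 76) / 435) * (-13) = -91 / 8265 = -0.01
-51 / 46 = -1.11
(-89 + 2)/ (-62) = 87/ 62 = 1.40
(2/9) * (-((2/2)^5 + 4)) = -10/9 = -1.11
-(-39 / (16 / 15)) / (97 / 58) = 16965 / 776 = 21.86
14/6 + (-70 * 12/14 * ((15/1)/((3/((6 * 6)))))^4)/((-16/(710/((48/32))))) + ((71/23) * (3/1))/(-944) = 121369472064151345/65136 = 1863324000002.32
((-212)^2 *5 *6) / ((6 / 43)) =9662960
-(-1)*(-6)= -6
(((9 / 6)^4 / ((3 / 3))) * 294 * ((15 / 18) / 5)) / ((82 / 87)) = 345303 / 1312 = 263.19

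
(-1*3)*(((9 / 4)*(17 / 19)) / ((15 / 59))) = -9027 / 380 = -23.76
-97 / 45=-2.16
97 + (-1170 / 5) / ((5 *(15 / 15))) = 251 / 5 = 50.20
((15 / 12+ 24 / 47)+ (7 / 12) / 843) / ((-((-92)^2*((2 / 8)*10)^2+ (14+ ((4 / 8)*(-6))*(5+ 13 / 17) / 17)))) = -60504173 / 1817635404276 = -0.00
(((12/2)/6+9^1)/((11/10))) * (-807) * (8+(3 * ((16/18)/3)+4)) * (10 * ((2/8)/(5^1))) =-1560200/33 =-47278.79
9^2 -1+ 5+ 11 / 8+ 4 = 90.38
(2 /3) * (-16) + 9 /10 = -293 /30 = -9.77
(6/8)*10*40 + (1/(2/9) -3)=301.50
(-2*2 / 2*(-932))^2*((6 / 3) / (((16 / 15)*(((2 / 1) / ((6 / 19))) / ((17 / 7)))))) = 332248680 / 133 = 2498110.38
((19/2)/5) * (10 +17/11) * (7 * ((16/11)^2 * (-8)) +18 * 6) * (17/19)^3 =-395584934/2402455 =-164.66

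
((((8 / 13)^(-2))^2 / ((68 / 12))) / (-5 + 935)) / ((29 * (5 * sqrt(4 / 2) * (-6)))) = -28561 * sqrt(2) / 37559500800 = -0.00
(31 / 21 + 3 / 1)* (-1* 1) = -94 / 21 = -4.48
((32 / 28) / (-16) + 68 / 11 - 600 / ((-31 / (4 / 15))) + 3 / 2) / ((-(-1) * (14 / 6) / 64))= 5853312 / 16709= 350.31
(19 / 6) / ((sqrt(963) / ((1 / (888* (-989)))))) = -19* sqrt(107) / 1691474832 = -0.00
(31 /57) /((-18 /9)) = -31 /114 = -0.27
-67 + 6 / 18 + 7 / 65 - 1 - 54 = -23704 / 195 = -121.56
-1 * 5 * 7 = -35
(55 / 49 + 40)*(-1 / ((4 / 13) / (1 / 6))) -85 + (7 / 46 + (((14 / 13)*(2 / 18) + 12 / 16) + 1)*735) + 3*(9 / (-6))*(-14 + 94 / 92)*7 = 1675.89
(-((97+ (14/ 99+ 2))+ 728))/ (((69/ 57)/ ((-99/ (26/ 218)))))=13045229/ 23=567183.87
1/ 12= 0.08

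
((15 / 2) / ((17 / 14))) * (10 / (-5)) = -12.35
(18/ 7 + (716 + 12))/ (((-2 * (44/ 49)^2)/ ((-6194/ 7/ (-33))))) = -388032421/ 31944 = -12147.27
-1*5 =-5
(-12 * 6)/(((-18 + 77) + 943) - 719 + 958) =-72/1241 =-0.06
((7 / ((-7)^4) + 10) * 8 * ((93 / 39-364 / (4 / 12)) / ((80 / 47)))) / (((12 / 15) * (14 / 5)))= -11421027025 / 499408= -22869.13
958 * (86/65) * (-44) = -3625072/65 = -55770.34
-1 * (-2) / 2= 1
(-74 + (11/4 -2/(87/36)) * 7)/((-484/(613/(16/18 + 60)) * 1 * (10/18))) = 348713019/153834560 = 2.27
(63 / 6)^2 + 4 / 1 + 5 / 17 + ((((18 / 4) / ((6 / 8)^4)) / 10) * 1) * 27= 52001 / 340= 152.94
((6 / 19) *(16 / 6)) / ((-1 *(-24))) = 2 / 57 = 0.04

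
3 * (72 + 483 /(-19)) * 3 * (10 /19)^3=7965000 /130321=61.12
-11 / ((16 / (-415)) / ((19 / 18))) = 86735 / 288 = 301.16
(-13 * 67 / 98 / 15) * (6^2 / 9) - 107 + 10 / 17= -108.78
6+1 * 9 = 15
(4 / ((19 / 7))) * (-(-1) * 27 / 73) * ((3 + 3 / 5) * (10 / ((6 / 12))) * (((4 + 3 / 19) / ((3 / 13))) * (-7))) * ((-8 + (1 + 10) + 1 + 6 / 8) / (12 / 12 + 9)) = -16304652 / 6935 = -2351.07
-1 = -1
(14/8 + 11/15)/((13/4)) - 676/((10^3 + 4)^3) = 37698757429/49337343120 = 0.76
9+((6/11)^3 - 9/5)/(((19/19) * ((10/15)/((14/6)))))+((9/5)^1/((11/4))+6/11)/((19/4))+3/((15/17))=1750157/252890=6.92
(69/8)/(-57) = -23/152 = -0.15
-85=-85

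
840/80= 10.50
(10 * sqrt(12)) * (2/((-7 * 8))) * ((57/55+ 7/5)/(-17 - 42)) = 134 * sqrt(3)/4543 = 0.05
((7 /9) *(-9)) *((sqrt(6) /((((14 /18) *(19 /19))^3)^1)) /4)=-729 *sqrt(6) /196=-9.11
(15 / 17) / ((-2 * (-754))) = 15 / 25636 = 0.00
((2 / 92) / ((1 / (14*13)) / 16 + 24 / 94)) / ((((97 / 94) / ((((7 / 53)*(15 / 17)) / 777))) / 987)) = 31744920480 / 2602450271377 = 0.01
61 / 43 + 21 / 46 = 3709 / 1978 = 1.88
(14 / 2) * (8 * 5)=280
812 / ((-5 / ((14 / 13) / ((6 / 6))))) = -11368 / 65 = -174.89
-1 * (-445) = 445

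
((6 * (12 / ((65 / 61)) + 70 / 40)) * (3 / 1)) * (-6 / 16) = -87.83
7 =7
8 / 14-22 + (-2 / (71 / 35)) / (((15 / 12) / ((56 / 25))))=-288202 / 12425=-23.20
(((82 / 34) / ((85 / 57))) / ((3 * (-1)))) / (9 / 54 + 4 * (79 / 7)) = -32718 / 2749835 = -0.01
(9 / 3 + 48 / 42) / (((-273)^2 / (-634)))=-18386 / 521703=-0.04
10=10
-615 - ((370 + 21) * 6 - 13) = -2948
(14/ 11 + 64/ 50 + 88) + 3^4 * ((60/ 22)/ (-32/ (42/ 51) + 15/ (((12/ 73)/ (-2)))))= 25440266/ 284075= 89.55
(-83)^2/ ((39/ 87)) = 199781/ 13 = 15367.77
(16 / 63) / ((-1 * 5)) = -16 / 315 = -0.05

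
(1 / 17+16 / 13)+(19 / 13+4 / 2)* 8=6405 / 221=28.98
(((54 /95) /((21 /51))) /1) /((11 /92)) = 11.55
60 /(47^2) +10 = 10.03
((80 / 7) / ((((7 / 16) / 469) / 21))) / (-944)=-16080 / 59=-272.54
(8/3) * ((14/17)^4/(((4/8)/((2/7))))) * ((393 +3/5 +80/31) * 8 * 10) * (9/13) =517642911744/33658963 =15379.05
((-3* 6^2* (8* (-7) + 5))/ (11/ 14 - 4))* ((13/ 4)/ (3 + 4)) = -3978/ 5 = -795.60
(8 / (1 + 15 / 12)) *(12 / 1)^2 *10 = 5120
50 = 50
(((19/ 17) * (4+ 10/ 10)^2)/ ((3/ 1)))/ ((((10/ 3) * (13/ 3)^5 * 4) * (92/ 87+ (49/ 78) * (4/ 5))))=10041975/ 34267259312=0.00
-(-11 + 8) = 3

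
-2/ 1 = -2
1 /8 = 0.12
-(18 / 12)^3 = -27 / 8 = -3.38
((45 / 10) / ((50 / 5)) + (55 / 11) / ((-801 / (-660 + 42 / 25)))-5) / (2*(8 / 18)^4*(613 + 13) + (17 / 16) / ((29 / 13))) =-596937276 / 66824559305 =-0.01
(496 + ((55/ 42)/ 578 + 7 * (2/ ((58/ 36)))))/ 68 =355305131/ 47872272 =7.42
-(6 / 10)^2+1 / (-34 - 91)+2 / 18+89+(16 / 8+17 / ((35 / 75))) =1001477 / 7875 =127.17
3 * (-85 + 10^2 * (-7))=-2355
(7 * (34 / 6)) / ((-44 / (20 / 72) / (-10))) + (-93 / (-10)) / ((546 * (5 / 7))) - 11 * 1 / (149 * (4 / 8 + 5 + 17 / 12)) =6010120447 / 2387449350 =2.52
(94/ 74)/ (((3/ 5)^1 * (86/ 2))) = 235/ 4773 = 0.05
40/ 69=0.58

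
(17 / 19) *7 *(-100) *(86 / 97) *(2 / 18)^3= -1023400 / 1343547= -0.76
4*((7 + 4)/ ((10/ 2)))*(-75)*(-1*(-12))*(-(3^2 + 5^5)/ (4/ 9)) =55847880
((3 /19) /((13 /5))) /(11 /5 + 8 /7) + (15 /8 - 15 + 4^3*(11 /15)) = 13034027 /385320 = 33.83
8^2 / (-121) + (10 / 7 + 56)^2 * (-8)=-156435808 / 5929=-26384.86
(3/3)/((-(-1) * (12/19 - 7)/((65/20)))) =-247/484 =-0.51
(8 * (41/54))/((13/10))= 1640/351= 4.67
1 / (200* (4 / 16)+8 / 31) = 31 / 1558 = 0.02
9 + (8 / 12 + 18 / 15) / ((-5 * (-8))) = 1357 / 150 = 9.05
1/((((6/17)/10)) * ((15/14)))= 238/9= 26.44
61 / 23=2.65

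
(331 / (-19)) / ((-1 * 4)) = 4.36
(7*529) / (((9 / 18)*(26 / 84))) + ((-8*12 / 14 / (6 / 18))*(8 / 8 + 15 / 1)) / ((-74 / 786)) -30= 92232594 / 3367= 27393.11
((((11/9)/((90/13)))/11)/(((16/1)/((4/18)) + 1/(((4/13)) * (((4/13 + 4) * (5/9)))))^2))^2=2659247718400/298973643320376686607201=0.00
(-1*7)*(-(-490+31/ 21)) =-10259/ 3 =-3419.67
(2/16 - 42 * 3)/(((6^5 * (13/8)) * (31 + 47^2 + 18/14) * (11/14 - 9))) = 49343/91193253840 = 0.00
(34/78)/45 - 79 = -138628/1755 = -78.99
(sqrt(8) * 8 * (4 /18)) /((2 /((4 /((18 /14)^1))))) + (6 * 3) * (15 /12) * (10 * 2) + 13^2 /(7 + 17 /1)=448 * sqrt(2) /81 + 10969 /24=464.86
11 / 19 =0.58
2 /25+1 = 27 /25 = 1.08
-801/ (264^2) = -89/ 7744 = -0.01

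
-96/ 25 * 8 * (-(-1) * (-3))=2304/ 25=92.16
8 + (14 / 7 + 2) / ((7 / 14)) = 16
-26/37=-0.70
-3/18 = -1/6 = -0.17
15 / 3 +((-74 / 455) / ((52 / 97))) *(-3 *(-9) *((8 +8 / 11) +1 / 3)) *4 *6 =-8890051 / 5005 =-1776.23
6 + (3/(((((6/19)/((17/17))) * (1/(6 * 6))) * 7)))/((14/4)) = 19.96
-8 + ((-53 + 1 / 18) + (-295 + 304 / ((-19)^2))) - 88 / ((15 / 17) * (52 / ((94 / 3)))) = -9229853 / 22230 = -415.20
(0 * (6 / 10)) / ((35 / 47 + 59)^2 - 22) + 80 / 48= 5 / 3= 1.67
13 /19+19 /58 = 1115 /1102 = 1.01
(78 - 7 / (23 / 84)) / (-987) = -402 / 7567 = -0.05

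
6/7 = 0.86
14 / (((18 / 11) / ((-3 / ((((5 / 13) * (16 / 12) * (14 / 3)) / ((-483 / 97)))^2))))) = -1672782111 / 15054400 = -111.12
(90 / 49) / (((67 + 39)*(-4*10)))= -9 / 20776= -0.00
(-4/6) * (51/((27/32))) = -1088/27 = -40.30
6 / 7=0.86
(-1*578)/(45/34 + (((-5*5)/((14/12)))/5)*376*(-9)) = -137564/3451995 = -0.04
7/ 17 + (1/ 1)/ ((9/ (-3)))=0.08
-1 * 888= -888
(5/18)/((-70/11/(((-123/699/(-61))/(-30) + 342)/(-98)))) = 1604078729/10530127440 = 0.15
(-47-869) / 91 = -10.07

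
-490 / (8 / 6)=-735 / 2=-367.50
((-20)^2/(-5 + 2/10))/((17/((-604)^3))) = 55087216000/51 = 1080141490.20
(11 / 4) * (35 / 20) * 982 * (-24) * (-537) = 60907077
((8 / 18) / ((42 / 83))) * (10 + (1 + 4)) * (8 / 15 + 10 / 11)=5644 / 297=19.00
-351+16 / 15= -5249 / 15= -349.93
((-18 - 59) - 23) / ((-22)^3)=25 / 2662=0.01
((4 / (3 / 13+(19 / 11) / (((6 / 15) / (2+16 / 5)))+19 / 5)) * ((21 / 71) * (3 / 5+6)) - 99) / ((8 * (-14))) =132711777 / 150587024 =0.88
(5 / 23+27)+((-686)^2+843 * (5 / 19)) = 205759291 / 437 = 470845.06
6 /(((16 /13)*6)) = 13 /16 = 0.81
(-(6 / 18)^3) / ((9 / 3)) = -1 / 81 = -0.01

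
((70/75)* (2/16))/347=7/20820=0.00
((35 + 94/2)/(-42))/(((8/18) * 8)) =-123/224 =-0.55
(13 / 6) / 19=13 / 114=0.11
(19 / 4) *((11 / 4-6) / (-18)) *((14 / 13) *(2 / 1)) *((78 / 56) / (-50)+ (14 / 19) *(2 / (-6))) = -0.51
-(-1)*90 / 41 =90 / 41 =2.20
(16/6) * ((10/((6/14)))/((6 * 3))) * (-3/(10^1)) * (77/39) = -2156/1053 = -2.05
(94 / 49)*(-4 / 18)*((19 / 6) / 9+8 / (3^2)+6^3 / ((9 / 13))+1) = -133.96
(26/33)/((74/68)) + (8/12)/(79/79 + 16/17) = 3910/3663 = 1.07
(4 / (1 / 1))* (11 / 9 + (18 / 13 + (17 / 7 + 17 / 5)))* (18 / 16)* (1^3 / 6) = 6.33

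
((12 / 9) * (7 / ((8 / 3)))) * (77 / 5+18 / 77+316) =127679 / 110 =1160.72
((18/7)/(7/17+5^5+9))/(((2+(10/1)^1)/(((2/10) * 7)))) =51/532850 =0.00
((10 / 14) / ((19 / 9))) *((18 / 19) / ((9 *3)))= 0.01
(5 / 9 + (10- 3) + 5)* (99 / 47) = 26.45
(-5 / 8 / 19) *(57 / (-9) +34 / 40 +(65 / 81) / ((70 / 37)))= 57371 / 344736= 0.17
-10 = -10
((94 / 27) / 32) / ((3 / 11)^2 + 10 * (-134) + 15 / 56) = -39809 / 490186134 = -0.00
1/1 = 1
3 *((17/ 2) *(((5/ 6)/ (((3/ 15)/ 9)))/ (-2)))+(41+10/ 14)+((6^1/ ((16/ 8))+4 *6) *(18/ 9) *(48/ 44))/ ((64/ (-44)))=-26707/ 56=-476.91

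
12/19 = 0.63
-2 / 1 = -2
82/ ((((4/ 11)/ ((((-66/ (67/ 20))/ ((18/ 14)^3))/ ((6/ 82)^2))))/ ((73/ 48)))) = -593771.15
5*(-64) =-320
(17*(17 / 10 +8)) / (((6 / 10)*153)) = 97 / 54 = 1.80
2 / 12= 1 / 6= 0.17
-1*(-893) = 893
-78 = -78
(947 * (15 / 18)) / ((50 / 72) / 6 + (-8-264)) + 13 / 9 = -770689 / 528543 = -1.46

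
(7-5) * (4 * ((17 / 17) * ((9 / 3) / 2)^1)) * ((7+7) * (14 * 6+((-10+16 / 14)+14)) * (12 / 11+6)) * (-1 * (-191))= 223112448 / 11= 20282949.82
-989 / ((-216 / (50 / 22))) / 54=24725 / 128304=0.19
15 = 15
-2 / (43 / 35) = -70 / 43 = -1.63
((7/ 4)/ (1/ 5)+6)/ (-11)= -1.34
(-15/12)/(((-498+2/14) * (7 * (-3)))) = -1/8364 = -0.00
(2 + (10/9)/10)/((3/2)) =38/27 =1.41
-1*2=-2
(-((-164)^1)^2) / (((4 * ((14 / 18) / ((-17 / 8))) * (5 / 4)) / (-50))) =-5143860 / 7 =-734837.14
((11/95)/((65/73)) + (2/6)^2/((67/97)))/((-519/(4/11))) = -4332736/21257604225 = -0.00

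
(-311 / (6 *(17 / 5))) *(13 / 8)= -20215 / 816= -24.77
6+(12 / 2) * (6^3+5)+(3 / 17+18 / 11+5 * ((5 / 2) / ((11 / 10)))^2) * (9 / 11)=30650850 / 22627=1354.61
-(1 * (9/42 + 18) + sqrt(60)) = -255/14 - 2 * sqrt(15) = -25.96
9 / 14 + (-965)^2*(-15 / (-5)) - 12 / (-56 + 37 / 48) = 2793675.86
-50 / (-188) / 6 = 25 / 564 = 0.04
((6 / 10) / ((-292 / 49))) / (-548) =147 / 800080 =0.00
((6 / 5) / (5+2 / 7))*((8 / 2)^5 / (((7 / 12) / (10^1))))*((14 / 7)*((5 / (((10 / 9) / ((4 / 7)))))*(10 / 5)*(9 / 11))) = 95551488 / 2849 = 33538.61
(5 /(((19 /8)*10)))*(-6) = -24 /19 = -1.26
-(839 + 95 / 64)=-53791 / 64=-840.48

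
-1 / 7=-0.14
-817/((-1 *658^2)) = 817/432964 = 0.00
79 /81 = 0.98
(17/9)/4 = 17/36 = 0.47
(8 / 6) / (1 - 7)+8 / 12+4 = 4.44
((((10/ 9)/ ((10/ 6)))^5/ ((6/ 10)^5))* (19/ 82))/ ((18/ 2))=950000/ 21789081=0.04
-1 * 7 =-7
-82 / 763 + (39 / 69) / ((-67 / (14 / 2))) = -195795 / 1175783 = -0.17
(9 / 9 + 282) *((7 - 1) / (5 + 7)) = 283 / 2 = 141.50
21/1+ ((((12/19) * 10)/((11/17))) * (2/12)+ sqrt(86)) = sqrt(86)+ 4729/209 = 31.90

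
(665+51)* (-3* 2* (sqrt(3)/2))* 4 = -14881.78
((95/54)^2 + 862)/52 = 2522617/151632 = 16.64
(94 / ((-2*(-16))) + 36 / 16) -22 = -269 / 16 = -16.81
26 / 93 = 0.28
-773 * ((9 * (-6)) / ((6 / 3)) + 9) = 13914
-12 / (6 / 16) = -32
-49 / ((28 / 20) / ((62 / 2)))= -1085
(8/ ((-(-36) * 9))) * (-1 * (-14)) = 28/ 81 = 0.35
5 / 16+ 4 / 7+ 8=995 / 112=8.88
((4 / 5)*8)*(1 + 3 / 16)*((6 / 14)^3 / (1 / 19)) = 19494 / 1715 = 11.37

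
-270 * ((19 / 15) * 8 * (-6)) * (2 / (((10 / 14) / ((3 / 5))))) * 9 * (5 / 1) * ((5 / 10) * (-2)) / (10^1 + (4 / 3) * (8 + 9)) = -1329696 / 35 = -37991.31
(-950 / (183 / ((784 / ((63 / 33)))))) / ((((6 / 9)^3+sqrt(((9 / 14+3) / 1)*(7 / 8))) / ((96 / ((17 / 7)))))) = 8629125120 / 1071221 - 7280824320*sqrt(51) / 1071221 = -40483.11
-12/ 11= -1.09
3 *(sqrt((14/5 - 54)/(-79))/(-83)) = -48 *sqrt(395)/32785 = -0.03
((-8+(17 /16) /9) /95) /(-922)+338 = 852636323 /2522592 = 338.00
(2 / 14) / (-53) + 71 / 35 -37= -64877 / 1855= -34.97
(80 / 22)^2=1600 / 121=13.22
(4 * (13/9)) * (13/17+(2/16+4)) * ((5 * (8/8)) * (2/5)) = 8645/153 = 56.50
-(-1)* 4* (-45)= -180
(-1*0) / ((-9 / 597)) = 0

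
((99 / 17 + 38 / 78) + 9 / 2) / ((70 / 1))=2867 / 18564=0.15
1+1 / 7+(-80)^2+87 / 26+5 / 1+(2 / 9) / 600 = 1574811541 / 245700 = 6409.49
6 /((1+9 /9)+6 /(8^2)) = 192 /67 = 2.87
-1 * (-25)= 25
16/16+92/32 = 31/8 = 3.88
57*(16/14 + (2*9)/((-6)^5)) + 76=141.01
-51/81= -17/27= -0.63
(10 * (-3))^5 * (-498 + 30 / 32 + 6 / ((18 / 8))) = 12013818750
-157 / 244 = -0.64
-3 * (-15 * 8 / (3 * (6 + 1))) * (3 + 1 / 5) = 54.86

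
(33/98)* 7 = 33/14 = 2.36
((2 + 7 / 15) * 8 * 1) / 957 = 296 / 14355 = 0.02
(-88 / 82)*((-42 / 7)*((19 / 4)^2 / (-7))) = -11913 / 574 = -20.75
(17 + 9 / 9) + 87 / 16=375 / 16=23.44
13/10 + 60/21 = 291/70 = 4.16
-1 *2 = -2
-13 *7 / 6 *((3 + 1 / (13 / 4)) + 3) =-287 / 3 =-95.67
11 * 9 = 99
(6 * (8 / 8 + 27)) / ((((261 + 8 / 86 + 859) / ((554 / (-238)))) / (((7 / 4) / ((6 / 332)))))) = -33.81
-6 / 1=-6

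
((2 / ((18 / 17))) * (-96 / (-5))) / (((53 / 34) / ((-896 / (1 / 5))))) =-16572416 / 159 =-104229.03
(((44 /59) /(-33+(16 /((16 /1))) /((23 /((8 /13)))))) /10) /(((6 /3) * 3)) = -3289 /8725215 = -0.00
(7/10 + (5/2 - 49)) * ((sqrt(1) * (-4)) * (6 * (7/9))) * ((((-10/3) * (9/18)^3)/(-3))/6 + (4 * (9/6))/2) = 1046759/405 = 2584.59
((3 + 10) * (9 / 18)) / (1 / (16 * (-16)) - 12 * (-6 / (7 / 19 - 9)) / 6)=-68224 / 14633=-4.66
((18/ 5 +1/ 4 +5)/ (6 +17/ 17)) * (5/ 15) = 59/ 140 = 0.42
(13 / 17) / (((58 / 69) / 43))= 38571 / 986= 39.12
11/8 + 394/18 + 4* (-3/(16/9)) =1189/72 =16.51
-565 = -565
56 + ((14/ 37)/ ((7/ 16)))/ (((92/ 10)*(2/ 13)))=48176/ 851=56.61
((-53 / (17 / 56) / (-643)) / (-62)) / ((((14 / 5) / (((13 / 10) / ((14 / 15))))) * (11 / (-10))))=51675 / 26092297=0.00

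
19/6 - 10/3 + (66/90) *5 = 7/2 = 3.50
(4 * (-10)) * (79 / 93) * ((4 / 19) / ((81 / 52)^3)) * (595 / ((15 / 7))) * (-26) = 38492441128960 / 2817168741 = 13663.52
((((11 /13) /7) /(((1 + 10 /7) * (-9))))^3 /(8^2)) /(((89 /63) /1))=-0.00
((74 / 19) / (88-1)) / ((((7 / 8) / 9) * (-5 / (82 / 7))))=-145632 / 134995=-1.08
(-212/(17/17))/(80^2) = -53/1600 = -0.03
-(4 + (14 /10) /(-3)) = -53 /15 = -3.53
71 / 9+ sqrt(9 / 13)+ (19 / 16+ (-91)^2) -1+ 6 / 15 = 3*sqrt(13) / 13+ 5968423 / 720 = 8290.31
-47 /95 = -0.49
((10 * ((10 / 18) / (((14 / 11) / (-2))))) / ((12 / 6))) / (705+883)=-275 / 100044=-0.00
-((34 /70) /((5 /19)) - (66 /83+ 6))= 71891 /14525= 4.95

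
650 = 650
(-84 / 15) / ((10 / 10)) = -28 / 5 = -5.60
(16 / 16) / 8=1 / 8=0.12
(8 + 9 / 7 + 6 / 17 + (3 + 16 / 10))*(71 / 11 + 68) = 991224 / 935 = 1060.13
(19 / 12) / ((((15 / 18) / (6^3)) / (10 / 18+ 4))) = 9348 / 5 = 1869.60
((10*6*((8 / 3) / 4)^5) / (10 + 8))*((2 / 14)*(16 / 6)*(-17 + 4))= -33280 / 15309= -2.17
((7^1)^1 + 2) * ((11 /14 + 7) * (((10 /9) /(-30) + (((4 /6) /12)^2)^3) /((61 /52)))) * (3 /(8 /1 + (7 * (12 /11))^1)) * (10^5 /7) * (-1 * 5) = 5029486515625 /165888324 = 30318.51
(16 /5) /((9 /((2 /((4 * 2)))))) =4 /45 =0.09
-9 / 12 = -3 / 4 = -0.75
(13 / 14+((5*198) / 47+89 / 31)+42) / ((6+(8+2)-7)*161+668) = 0.03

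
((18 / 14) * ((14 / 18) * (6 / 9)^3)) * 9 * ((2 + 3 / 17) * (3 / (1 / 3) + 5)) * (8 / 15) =33152 / 765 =43.34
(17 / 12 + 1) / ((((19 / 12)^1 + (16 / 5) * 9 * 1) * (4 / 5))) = 725 / 7292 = 0.10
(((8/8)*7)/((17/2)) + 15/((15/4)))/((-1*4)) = -41/34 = -1.21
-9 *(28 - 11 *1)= -153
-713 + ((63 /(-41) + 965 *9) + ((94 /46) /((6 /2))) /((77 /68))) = 1736360993 /217833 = 7971.06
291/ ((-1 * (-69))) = 97/ 23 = 4.22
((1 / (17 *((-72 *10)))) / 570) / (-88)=1 / 613958400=0.00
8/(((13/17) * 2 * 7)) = 68/91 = 0.75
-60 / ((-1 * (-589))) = -60 / 589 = -0.10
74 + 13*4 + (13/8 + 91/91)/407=410277/3256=126.01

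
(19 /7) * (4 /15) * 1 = 76 /105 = 0.72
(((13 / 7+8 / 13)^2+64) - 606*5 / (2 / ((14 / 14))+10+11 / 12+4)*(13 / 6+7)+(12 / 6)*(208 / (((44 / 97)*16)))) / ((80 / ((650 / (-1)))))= 40006046845 / 3251248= 12304.83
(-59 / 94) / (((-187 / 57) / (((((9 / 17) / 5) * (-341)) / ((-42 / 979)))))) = 306191061 / 1901620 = 161.02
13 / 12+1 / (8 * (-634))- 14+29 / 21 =-409571 / 35504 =-11.54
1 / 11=0.09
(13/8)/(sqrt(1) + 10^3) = 1/616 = 0.00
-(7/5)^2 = -49/25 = -1.96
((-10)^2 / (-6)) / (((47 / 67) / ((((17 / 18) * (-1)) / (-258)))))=-0.09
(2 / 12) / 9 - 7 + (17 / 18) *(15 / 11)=-5.69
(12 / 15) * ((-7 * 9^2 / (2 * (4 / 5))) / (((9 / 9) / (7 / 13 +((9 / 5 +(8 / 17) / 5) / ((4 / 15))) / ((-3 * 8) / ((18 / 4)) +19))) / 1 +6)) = -21746151 / 532724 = -40.82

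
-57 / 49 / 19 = -3 / 49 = -0.06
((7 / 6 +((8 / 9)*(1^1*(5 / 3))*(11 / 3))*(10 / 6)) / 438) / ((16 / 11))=54637 / 3405888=0.02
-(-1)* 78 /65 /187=0.01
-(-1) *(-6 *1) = -6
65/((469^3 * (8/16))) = 130/103161709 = 0.00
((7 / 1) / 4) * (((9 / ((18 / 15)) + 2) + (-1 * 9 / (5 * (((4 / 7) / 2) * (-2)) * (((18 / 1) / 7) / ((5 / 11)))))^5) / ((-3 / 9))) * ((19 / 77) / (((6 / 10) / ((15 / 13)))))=-71844235466625 / 3018626564096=-23.80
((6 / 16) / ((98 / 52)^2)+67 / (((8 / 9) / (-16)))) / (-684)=1930235 / 1094856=1.76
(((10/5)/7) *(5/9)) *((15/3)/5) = 10/63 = 0.16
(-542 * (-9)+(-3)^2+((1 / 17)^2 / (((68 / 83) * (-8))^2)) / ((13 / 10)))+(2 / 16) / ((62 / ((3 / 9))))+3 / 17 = 252667878457049 / 51700167168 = 4887.18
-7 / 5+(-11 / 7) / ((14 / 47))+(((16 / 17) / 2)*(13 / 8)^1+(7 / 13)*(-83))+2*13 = -2664271 / 108290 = -24.60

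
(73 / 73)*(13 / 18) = 13 / 18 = 0.72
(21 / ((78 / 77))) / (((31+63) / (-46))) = -12397 / 1222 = -10.14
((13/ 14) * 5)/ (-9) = -65/ 126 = -0.52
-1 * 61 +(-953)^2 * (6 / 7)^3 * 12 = 2354056805 / 343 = 6863139.37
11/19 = 0.58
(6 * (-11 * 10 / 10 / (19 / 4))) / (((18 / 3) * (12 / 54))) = -198 / 19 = -10.42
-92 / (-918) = 46 / 459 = 0.10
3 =3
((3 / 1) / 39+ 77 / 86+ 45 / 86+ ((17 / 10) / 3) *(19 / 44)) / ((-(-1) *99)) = 1284077 / 73050120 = 0.02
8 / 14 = 0.57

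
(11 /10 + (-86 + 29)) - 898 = -953.90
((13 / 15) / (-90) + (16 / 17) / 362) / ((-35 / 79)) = 0.02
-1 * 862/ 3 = -287.33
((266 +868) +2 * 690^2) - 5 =953329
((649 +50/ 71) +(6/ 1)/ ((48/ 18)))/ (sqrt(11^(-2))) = 2036705/ 284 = 7171.50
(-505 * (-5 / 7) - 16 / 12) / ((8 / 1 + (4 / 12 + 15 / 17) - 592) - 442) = -128299 / 365848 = -0.35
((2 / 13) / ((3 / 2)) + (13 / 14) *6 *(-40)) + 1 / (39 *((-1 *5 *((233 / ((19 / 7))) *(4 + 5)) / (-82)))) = -91087466 / 408915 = -222.75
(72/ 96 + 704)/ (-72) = -2819/ 288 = -9.79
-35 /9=-3.89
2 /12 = 1 /6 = 0.17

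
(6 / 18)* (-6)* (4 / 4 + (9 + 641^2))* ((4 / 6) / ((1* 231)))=-1643564 / 693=-2371.67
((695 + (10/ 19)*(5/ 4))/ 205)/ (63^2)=5287/ 6183702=0.00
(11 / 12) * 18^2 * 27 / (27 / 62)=18414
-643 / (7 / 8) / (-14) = 2572 / 49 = 52.49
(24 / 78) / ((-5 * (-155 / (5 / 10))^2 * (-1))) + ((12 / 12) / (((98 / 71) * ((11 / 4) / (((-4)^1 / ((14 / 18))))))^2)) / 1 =40809248259529 / 22230557974625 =1.84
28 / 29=0.97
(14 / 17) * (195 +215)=5740 / 17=337.65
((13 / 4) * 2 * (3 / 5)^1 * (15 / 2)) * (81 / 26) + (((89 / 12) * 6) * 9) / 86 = 32949 / 344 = 95.78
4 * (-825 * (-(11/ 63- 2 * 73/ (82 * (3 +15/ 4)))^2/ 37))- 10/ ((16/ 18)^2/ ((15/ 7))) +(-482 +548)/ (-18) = -712804715411/ 23698549728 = -30.08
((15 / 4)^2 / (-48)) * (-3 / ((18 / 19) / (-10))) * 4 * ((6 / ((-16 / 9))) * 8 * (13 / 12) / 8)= 277875 / 2048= 135.68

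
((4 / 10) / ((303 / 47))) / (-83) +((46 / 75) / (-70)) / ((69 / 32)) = -317606 / 66016125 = -0.00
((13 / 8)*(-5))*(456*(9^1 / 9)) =-3705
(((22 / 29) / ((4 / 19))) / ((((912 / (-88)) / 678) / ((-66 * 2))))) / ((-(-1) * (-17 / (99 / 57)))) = -29779794 / 9367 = -3179.22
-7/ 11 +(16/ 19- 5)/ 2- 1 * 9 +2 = -4061/ 418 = -9.72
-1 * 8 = -8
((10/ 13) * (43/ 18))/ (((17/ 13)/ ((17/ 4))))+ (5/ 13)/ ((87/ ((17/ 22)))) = 892115/ 149292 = 5.98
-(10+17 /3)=-15.67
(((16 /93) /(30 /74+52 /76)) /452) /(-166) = -703 /334070601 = -0.00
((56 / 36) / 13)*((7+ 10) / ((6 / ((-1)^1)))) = -119 / 351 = -0.34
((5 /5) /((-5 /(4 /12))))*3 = -0.20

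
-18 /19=-0.95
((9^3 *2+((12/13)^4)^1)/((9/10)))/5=324.16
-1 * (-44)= 44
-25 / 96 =-0.26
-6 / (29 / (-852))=5112 / 29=176.28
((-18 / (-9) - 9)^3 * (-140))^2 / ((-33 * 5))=-461184080 / 33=-13975275.15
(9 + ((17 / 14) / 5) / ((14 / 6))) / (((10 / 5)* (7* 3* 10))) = 1487 / 68600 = 0.02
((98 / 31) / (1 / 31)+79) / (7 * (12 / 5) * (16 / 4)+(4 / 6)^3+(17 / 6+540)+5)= 47790 / 166139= 0.29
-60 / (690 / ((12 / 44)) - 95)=-12 / 487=-0.02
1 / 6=0.17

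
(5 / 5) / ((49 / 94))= 94 / 49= 1.92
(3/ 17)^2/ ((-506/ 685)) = -6165/ 146234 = -0.04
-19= -19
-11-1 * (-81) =70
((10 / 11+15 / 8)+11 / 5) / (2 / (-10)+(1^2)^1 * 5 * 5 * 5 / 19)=13889 / 17776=0.78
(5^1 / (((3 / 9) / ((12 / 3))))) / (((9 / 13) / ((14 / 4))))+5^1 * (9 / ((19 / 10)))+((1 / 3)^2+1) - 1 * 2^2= 55426 / 171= 324.13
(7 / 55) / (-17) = -7 / 935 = -0.01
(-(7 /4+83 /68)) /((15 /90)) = -303 /17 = -17.82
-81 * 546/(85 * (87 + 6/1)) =-5.59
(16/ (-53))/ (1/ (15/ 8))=-30/ 53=-0.57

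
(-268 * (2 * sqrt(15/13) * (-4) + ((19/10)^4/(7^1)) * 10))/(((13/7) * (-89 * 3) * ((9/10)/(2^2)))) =24.08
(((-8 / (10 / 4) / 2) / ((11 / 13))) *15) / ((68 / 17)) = -78 / 11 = -7.09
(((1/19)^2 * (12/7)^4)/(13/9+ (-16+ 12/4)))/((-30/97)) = 377136/56339465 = 0.01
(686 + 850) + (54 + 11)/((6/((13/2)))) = 19277/12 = 1606.42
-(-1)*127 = 127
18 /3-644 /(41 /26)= -16498 /41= -402.39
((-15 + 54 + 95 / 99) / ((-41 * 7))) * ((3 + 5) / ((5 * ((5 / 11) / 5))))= -31648 / 12915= -2.45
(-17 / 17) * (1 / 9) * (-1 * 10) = 10 / 9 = 1.11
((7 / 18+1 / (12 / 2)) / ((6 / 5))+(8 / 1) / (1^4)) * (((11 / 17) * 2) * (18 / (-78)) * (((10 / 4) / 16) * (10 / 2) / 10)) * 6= -25135 / 21216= -1.18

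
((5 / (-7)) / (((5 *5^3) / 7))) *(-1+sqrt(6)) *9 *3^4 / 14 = 729 / 1750 - 729 *sqrt(6) / 1750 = -0.60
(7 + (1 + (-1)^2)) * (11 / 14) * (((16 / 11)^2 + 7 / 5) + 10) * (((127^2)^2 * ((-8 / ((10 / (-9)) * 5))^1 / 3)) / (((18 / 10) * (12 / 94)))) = 99978528284479 / 1925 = 51936897810.12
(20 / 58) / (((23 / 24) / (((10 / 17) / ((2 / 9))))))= 10800 / 11339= 0.95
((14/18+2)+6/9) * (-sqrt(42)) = -31 * sqrt(42)/9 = -22.32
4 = 4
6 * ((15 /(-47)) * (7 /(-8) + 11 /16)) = 135 /376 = 0.36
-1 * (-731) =731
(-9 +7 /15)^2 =16384 /225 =72.82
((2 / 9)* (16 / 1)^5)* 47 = 98566144 / 9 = 10951793.78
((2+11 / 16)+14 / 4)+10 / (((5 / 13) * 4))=203 / 16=12.69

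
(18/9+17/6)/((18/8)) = 58/27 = 2.15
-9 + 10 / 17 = -143 / 17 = -8.41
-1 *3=-3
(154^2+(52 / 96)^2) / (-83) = -13660585 / 47808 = -285.74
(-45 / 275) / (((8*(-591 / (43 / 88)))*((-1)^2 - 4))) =-43 / 7627840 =-0.00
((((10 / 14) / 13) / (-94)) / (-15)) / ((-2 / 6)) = -1 / 8554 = -0.00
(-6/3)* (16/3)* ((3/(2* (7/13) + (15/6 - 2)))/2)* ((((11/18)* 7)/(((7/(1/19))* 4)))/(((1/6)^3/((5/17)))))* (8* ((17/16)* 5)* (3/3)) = -171600/779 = -220.28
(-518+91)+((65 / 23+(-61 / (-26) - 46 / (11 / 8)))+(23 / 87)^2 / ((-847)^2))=-1478384092309175 / 3247181095158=-455.28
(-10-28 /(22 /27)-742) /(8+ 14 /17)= -2941 /33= -89.12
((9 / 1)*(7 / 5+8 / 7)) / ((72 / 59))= 5251 / 280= 18.75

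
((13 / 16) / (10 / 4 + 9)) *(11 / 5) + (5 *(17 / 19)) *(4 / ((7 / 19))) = 313801 / 6440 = 48.73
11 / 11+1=2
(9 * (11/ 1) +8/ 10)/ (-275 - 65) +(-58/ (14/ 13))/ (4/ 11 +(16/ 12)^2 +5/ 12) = -257334809/ 12054700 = -21.35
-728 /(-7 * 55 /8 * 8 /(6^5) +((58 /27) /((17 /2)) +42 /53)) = -5100496128 /6975803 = -731.17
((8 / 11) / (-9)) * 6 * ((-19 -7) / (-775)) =-416 / 25575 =-0.02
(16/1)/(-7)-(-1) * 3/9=-41/21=-1.95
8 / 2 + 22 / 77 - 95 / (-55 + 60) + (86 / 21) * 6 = 69 / 7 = 9.86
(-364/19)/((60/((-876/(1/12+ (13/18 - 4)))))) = -956592/10925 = -87.56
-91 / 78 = -7 / 6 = -1.17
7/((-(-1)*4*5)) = 7/20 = 0.35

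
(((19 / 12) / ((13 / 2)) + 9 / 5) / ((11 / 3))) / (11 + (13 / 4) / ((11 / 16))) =797 / 22490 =0.04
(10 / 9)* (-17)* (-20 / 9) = 3400 / 81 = 41.98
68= 68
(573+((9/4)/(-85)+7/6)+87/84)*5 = 1026689/357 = 2875.88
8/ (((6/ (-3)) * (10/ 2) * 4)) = -0.20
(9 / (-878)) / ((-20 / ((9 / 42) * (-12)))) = -81 / 61460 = -0.00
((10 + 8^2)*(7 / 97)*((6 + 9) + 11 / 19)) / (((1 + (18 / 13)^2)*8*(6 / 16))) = 25912432 / 2725797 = 9.51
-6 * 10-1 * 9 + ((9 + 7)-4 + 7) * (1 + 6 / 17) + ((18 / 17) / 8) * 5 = -2899 / 68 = -42.63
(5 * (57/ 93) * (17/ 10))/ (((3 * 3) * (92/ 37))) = 11951/ 51336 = 0.23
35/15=7/3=2.33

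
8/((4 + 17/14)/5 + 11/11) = 560/143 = 3.92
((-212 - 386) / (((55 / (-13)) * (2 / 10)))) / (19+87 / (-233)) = 905671 / 23870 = 37.94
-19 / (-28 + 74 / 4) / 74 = 1 / 37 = 0.03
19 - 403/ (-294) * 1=5989/ 294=20.37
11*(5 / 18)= 55 / 18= 3.06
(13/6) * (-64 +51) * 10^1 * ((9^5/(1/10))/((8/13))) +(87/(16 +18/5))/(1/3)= -52973347365/196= -270272180.43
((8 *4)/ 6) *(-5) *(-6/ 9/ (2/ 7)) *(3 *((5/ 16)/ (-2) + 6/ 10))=497/ 6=82.83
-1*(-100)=100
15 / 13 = 1.15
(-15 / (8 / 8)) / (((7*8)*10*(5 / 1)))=-3 / 560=-0.01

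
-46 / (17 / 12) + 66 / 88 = -2157 / 68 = -31.72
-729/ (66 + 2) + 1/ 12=-1085/ 102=-10.64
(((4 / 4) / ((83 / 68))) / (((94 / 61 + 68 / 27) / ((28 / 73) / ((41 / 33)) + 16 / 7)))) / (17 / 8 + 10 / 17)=45995612352 / 238343373779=0.19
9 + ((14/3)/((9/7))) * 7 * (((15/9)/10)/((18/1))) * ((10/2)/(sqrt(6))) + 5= 1715 * sqrt(6)/8748 + 14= 14.48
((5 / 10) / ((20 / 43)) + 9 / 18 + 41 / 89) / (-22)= -7247 / 78320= -0.09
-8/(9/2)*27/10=-24/5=-4.80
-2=-2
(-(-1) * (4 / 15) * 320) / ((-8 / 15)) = -160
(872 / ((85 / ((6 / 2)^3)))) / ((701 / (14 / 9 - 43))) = -975768 / 59585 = -16.38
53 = 53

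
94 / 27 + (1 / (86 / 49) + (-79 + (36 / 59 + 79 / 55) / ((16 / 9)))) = -4448452951 / 60279120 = -73.80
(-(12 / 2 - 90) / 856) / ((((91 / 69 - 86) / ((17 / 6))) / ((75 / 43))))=-615825 / 107534572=-0.01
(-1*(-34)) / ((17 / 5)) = 10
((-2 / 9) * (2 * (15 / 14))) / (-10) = 1 / 21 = 0.05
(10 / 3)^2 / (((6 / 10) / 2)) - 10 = 730 / 27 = 27.04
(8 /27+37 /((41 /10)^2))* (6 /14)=113348 /105903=1.07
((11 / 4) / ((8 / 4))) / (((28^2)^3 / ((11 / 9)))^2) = 1331 / 150477435777809645568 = 0.00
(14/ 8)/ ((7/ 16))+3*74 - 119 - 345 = -238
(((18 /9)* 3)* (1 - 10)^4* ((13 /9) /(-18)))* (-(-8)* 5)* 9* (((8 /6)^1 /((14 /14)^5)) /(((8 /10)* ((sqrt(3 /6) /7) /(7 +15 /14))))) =-107090100* sqrt(2) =-151448271.82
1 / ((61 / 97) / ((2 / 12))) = 97 / 366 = 0.27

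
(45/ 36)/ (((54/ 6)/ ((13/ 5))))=13/ 36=0.36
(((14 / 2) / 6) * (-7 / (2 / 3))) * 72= -882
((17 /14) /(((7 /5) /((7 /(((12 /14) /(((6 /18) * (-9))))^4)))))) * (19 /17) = 32585 /32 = 1018.28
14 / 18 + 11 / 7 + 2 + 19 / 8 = 3389 / 504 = 6.72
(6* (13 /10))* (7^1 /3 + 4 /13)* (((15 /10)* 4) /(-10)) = -309 /25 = -12.36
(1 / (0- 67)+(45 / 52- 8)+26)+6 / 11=743329 / 38324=19.40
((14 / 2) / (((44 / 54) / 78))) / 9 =819 / 11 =74.45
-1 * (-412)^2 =-169744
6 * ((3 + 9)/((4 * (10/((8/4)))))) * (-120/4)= -108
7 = 7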